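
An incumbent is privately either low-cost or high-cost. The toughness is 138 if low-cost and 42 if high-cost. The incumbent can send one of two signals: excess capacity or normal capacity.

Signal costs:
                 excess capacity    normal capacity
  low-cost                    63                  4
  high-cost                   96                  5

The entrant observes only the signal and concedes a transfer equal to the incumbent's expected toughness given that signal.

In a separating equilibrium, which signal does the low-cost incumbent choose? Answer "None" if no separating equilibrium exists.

None

Try low-cost → excess capacity, high-cost → normal capacity:
  If types separate, excess capacity earns payment 138 and normal capacity earns 42.
  Low-cost: excess capacity gives 138 − 63 = 75; normal capacity gives 42 − 4 = 38. No deviation. ✓
  High-cost: normal capacity gives 42 − 5 = 37; excess capacity gives 138 − 96 = 42. Would deviate. ✗
Try low-cost → normal capacity, high-cost → excess capacity:
  If types separate, normal capacity earns payment 138 and excess capacity earns 42.
  Low-cost: normal capacity gives 138 − 4 = 134; excess capacity gives 42 − 63 = -21. No deviation. ✓
  High-cost: excess capacity gives 42 − 96 = -54; normal capacity gives 138 − 5 = 133. Would deviate. ✗
Neither assignment is incentive-compatible.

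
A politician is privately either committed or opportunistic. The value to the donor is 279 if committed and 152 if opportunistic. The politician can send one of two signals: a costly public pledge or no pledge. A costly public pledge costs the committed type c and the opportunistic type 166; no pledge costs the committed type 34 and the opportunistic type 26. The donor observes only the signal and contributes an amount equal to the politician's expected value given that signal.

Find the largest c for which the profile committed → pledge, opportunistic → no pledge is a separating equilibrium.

161

Under separation: pledge → committed (pays 279); no pledge → opportunistic (pays 152).
Opportunistic: 152 − 26 = 126 ≥ 279 − 166 = 113. Holds regardless of c. ✓
Committed: 279 − c ≥ 152 − 34, so c ≤ 279 − 118 = 161.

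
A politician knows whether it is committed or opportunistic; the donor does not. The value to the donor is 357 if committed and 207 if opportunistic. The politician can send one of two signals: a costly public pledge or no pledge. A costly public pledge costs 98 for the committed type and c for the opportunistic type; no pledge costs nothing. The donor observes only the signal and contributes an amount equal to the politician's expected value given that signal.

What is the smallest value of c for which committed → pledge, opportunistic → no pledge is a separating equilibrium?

150

Under separation: pledge → committed (pays 357); no pledge → opportunistic (pays 207).
Committed: 357 − 98 = 259 ≥ 207 − 0 = 207. Holds regardless of c. ✓
Opportunistic: 207 − 0 ≥ 357 − c, so c ≥ 357 − 207 = 150.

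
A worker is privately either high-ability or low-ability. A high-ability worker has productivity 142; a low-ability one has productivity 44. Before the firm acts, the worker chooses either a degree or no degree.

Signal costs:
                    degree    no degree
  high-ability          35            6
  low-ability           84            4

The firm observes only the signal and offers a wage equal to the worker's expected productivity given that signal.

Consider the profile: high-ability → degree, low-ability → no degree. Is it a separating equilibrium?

No

If types separate, degree earns payment 142 and no degree earns 44.
High-ability: degree gives 142 − 35 = 107; no degree gives 44 − 6 = 38. No deviation. ✓
Low-ability: no degree gives 44 − 4 = 40; degree gives 142 − 84 = 58. Would deviate. ✗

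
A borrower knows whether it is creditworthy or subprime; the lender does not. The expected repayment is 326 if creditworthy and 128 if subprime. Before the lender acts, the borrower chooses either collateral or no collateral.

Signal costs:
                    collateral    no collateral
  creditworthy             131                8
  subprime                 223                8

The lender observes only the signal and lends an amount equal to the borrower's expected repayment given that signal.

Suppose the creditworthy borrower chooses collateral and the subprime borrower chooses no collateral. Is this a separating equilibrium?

If types separate, collateral earns payment 326 and no collateral earns 128.
Creditworthy: collateral gives 326 − 131 = 195; no collateral gives 128 − 8 = 120. No deviation. ✓
Subprime: no collateral gives 128 − 8 = 120; collateral gives 326 − 223 = 103. No deviation. ✓
Neither type gains from mimicking the other.

Yes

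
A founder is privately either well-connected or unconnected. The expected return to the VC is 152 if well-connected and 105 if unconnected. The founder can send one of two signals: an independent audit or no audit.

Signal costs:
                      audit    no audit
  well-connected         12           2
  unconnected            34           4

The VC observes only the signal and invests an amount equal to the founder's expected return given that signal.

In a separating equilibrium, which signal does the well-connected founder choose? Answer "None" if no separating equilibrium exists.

Try well-connected → audit, unconnected → no audit:
  Under separation the VC infers type exactly: audit → well-connected (pays 152), no audit → unconnected (pays 105).
  Well-connected: audit gives 152 − 12 = 140; no audit gives 105 − 2 = 103. No deviation. ✓
  Unconnected: no audit gives 105 − 4 = 101; audit gives 152 − 34 = 118. Would deviate. ✗
Try well-connected → no audit, unconnected → audit:
  Under separation the VC infers type exactly: no audit → well-connected (pays 152), audit → unconnected (pays 105).
  Well-connected: no audit gives 152 − 2 = 150; audit gives 105 − 12 = 93. No deviation. ✓
  Unconnected: audit gives 105 − 34 = 71; no audit gives 152 − 4 = 148. Would deviate. ✗
Neither assignment is incentive-compatible.

None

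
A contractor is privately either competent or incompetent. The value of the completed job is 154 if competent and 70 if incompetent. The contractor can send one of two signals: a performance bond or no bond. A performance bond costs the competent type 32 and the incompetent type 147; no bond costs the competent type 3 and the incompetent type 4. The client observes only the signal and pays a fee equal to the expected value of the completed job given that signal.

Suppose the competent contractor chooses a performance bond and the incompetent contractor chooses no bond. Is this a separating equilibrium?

If types separate, bond earns payment 154 and no bond earns 70.
Competent: bond gives 154 − 32 = 122; no bond gives 70 − 3 = 67. No deviation. ✓
Incompetent: no bond gives 70 − 4 = 66; bond gives 154 − 147 = 7. No deviation. ✓
Neither type gains from mimicking the other.

Yes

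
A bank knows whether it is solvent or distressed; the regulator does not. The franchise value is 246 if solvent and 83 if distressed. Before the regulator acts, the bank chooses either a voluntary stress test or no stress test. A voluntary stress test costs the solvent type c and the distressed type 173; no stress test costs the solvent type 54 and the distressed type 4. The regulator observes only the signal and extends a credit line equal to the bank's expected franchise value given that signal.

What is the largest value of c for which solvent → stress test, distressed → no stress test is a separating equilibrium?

Under separation: stress test → solvent (pays 246); no stress test → distressed (pays 83).
Distressed: 83 − 4 = 79 ≥ 246 − 173 = 73. Holds regardless of c. ✓
Solvent: 246 − c ≥ 83 − 54, so c ≤ 246 − 29 = 217.

217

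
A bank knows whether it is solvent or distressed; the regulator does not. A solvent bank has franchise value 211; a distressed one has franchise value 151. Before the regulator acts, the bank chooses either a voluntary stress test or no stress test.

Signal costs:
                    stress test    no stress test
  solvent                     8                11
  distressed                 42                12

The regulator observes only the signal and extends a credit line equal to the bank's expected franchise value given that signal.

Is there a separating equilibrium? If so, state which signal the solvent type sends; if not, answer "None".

None

Try solvent → stress test, distressed → no stress test:
  If types separate, stress test earns payment 211 and no stress test earns 151.
  Solvent: stress test gives 211 − 8 = 203; no stress test gives 151 − 11 = 140. No deviation. ✓
  Distressed: no stress test gives 151 − 12 = 139; stress test gives 211 − 42 = 169. Would deviate. ✗
Try solvent → no stress test, distressed → stress test:
  If types separate, no stress test earns payment 211 and stress test earns 151.
  Solvent: no stress test gives 211 − 11 = 200; stress test gives 151 − 8 = 143. No deviation. ✓
  Distressed: stress test gives 151 − 42 = 109; no stress test gives 211 − 12 = 199. Would deviate. ✗
Neither assignment is incentive-compatible.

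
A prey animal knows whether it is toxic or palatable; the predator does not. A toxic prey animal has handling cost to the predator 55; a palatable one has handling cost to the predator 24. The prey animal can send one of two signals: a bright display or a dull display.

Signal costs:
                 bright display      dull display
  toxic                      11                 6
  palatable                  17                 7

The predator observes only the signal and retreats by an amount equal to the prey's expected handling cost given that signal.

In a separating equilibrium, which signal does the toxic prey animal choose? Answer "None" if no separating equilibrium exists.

None

Try toxic → bright display, palatable → dull display:
  If types separate, bright display earns payment 55 and dull display earns 24.
  Toxic: bright display gives 55 − 11 = 44; dull display gives 24 − 6 = 18. No deviation. ✓
  Palatable: dull display gives 24 − 7 = 17; bright display gives 55 − 17 = 38. Would deviate. ✗
Try toxic → dull display, palatable → bright display:
  If types separate, dull display earns payment 55 and bright display earns 24.
  Toxic: dull display gives 55 − 6 = 49; bright display gives 24 − 11 = 13. No deviation. ✓
  Palatable: bright display gives 24 − 17 = 7; dull display gives 55 − 7 = 48. Would deviate. ✗
Neither assignment is incentive-compatible.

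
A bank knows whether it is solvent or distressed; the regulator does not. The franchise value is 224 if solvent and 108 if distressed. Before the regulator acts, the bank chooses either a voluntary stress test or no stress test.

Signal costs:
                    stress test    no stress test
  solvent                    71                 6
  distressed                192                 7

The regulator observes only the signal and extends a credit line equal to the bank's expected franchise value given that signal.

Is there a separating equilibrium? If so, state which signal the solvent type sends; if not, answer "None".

Try solvent → stress test, distressed → no stress test:
  If types separate, stress test earns payment 224 and no stress test earns 108.
  Solvent: stress test gives 224 − 71 = 153; no stress test gives 108 − 6 = 102. No deviation. ✓
  Distressed: no stress test gives 108 − 7 = 101; stress test gives 224 − 192 = 32. No deviation. ✓
Both hold — the solvent type sends stress test.

stress test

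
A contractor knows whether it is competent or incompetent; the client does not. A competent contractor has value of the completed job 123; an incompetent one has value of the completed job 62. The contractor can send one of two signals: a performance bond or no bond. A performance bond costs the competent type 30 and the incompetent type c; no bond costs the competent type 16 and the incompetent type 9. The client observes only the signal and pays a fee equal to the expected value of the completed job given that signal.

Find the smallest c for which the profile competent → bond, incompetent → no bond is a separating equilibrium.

Under separation: bond → competent (pays 123); no bond → incompetent (pays 62).
Competent: 123 − 30 = 93 ≥ 62 − 16 = 46. Holds regardless of c. ✓
Incompetent: 62 − 9 ≥ 123 − c, so c ≥ 123 − 53 = 70.

70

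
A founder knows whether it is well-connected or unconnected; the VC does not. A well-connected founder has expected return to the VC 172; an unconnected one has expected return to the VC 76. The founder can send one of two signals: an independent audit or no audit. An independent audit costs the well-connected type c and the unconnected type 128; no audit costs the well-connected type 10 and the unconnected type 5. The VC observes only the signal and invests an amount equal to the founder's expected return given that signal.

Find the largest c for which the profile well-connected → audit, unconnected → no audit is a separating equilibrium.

Under separation: audit → well-connected (pays 172); no audit → unconnected (pays 76).
Unconnected: 76 − 5 = 71 ≥ 172 − 128 = 44. Holds regardless of c. ✓
Well-connected: 172 − c ≥ 76 − 10, so c ≤ 172 − 66 = 106.

106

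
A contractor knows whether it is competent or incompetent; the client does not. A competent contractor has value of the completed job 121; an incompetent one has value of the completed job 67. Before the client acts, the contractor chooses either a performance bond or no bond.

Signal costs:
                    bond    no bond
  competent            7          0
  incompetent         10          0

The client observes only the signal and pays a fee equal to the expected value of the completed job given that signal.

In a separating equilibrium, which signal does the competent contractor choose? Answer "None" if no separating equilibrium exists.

None

Try competent → bond, incompetent → no bond:
  If types separate, bond earns payment 121 and no bond earns 67.
  Competent: bond gives 121 − 7 = 114; no bond gives 67 − 0 = 67. No deviation. ✓
  Incompetent: no bond gives 67 − 0 = 67; bond gives 121 − 10 = 111. Would deviate. ✗
Try competent → no bond, incompetent → bond:
  If types separate, no bond earns payment 121 and bond earns 67.
  Competent: no bond gives 121 − 0 = 121; bond gives 67 − 7 = 60. No deviation. ✓
  Incompetent: bond gives 67 − 10 = 57; no bond gives 121 − 0 = 121. Would deviate. ✗
Neither assignment is incentive-compatible.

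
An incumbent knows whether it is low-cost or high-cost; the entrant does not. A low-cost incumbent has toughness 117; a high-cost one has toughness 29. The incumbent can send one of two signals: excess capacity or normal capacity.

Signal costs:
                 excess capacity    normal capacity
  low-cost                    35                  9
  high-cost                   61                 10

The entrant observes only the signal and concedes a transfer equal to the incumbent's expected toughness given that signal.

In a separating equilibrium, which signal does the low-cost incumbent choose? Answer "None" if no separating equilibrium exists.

Try low-cost → excess capacity, high-cost → normal capacity:
  Under separation the entrant infers type exactly: excess capacity → low-cost (pays 117), normal capacity → high-cost (pays 29).
  Low-cost: excess capacity gives 117 − 35 = 82; normal capacity gives 29 − 9 = 20. No deviation. ✓
  High-cost: normal capacity gives 29 − 10 = 19; excess capacity gives 117 − 61 = 56. Would deviate. ✗
Try low-cost → normal capacity, high-cost → excess capacity:
  Under separation the entrant infers type exactly: normal capacity → low-cost (pays 117), excess capacity → high-cost (pays 29).
  Low-cost: normal capacity gives 117 − 9 = 108; excess capacity gives 29 − 35 = -6. No deviation. ✓
  High-cost: excess capacity gives 29 − 61 = -32; normal capacity gives 117 − 10 = 107. Would deviate. ✗
Neither assignment is incentive-compatible.

None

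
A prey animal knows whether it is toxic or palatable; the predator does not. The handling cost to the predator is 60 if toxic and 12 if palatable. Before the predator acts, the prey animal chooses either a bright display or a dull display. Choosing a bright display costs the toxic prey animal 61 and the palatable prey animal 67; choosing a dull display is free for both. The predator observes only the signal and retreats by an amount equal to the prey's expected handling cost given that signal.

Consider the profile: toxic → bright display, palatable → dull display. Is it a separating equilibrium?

If types separate, bright display earns payment 60 and dull display earns 12.
Toxic: bright display gives 60 − 61 = -1; dull display gives 12 − 0 = 12. Would deviate. ✗
Palatable: dull display gives 12 − 0 = 12; bright display gives 60 − 67 = -7. No deviation. ✓

No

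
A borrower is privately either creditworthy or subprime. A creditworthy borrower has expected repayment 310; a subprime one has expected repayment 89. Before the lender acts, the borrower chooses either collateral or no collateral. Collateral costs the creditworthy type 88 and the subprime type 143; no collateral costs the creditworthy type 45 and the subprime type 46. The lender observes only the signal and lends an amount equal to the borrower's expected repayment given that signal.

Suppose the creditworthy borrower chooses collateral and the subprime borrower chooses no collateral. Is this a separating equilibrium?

If types separate, collateral earns payment 310 and no collateral earns 89.
Creditworthy: collateral gives 310 − 88 = 222; no collateral gives 89 − 45 = 44. No deviation. ✓
Subprime: no collateral gives 89 − 46 = 43; collateral gives 310 − 143 = 167. Would deviate. ✗

No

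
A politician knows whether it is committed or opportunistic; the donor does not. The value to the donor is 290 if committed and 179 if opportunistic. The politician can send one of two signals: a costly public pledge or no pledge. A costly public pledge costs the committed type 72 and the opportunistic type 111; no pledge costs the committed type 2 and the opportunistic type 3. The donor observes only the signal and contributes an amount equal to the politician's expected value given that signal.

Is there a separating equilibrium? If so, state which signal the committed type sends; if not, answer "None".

Try committed → pledge, opportunistic → no pledge:
  If types separate, pledge earns payment 290 and no pledge earns 179.
  Committed: pledge gives 290 − 72 = 218; no pledge gives 179 − 2 = 177. No deviation. ✓
  Opportunistic: no pledge gives 179 − 3 = 176; pledge gives 290 − 111 = 179. Would deviate. ✗
Try committed → no pledge, opportunistic → pledge:
  If types separate, no pledge earns payment 290 and pledge earns 179.
  Committed: no pledge gives 290 − 2 = 288; pledge gives 179 − 72 = 107. No deviation. ✓
  Opportunistic: pledge gives 179 − 111 = 68; no pledge gives 290 − 3 = 287. Would deviate. ✗
Neither assignment is incentive-compatible.

None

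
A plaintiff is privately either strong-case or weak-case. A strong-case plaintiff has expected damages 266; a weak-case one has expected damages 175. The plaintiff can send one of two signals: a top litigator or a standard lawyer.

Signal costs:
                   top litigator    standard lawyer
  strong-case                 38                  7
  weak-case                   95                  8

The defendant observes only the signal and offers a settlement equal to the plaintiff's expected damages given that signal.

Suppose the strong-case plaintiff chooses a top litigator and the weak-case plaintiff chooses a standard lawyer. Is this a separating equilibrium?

If types separate, top litigator earns payment 266 and standard lawyer earns 175.
Strong-case: top litigator gives 266 − 38 = 228; standard lawyer gives 175 − 7 = 168. No deviation. ✓
Weak-case: standard lawyer gives 175 − 8 = 167; top litigator gives 266 − 95 = 171. Would deviate. ✗

No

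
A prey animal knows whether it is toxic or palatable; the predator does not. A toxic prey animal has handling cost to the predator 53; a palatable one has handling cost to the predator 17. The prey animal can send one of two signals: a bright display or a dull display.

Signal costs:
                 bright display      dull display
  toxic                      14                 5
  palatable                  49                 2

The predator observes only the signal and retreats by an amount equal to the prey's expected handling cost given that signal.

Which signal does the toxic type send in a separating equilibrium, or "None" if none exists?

bright display

Try toxic → bright display, palatable → dull display:
  If types separate, bright display earns payment 53 and dull display earns 17.
  Toxic: bright display gives 53 − 14 = 39; dull display gives 17 − 5 = 12. No deviation. ✓
  Palatable: dull display gives 17 − 2 = 15; bright display gives 53 − 49 = 4. No deviation. ✓
Both hold — the toxic type sends bright display.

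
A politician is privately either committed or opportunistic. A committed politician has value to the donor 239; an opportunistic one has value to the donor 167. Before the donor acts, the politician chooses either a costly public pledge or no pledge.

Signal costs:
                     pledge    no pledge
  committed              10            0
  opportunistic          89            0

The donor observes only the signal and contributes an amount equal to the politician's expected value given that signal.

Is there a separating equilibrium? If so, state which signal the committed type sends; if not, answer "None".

Try committed → pledge, opportunistic → no pledge:
  If types separate, pledge earns payment 239 and no pledge earns 167.
  Committed: pledge gives 239 − 10 = 229; no pledge gives 167 − 0 = 167. No deviation. ✓
  Opportunistic: no pledge gives 167 − 0 = 167; pledge gives 239 − 89 = 150. No deviation. ✓
Both hold — the committed type sends pledge.

pledge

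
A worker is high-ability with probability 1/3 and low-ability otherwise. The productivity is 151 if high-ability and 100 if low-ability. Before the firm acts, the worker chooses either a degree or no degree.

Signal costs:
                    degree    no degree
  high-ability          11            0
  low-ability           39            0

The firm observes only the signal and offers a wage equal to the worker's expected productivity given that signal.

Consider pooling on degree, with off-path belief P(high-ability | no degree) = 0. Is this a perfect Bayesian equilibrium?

On the equilibrium path (degree) the firm holds the prior 1/3 and pays 1/3·151 + 2/3·100 = 117. Off-path (no degree) belief 0 gives 0·151 + 1·100 = 100.
High-ability: degree gives 117 − 11 = 106; no degree gives 100 − 0 = 100. Stays. ✓
Low-ability: degree gives 117 − 39 = 78; no degree gives 100 − 0 = 100. Deviates. ✗

No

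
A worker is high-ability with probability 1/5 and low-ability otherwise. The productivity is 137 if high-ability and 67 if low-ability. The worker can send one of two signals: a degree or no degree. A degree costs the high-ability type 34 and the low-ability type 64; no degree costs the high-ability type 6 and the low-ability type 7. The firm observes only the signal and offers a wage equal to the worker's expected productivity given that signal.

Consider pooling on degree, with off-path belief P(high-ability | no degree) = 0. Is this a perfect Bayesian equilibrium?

No

On the equilibrium path (degree) the firm holds the prior 1/5 and pays 1/5·137 + 4/5·67 = 81. Off-path (no degree) belief 0 gives 0·137 + 1·67 = 67.
High-ability: degree gives 81 − 34 = 47; no degree gives 67 − 6 = 61. Deviates. ✗
Low-ability: degree gives 81 − 64 = 17; no degree gives 67 − 7 = 60. Deviates. ✗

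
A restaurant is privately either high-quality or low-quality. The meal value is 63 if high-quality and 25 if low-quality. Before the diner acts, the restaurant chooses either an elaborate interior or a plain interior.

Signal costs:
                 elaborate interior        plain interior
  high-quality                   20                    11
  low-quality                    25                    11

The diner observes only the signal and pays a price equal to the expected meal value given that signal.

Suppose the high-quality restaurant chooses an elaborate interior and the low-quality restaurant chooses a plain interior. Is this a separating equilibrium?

No

Under separation the diner infers type exactly: elaborate interior → high-quality (pays 63), plain interior → low-quality (pays 25).
High-quality: elaborate interior gives 63 − 20 = 43; plain interior gives 25 − 11 = 14. No deviation. ✓
Low-quality: plain interior gives 25 − 11 = 14; elaborate interior gives 63 − 25 = 38. Would deviate. ✗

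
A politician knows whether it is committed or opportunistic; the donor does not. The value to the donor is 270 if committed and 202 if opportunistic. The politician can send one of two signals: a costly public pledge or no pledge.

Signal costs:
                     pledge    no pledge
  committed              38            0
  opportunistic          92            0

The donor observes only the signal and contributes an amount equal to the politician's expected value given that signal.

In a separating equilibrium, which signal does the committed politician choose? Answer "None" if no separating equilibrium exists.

pledge

Try committed → pledge, opportunistic → no pledge:
  If types separate, pledge earns payment 270 and no pledge earns 202.
  Committed: pledge gives 270 − 38 = 232; no pledge gives 202 − 0 = 202. No deviation. ✓
  Opportunistic: no pledge gives 202 − 0 = 202; pledge gives 270 − 92 = 178. No deviation. ✓
Both hold — the committed type sends pledge.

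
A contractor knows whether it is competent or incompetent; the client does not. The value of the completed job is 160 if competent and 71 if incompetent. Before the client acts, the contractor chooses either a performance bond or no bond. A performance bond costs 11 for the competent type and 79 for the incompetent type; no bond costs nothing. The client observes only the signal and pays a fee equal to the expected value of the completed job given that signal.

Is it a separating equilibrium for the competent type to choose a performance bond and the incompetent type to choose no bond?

If types separate, bond earns payment 160 and no bond earns 71.
Competent: bond gives 160 − 11 = 149; no bond gives 71 − 0 = 71. No deviation. ✓
Incompetent: no bond gives 71 − 0 = 71; bond gives 160 − 79 = 81. Would deviate. ✗

No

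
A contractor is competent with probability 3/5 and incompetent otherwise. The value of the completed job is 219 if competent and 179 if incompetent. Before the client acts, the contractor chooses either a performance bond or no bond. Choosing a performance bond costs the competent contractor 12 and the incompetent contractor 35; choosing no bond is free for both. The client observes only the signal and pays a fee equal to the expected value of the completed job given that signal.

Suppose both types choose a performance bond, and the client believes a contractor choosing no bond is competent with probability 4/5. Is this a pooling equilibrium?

No

At the pooled signal (bond) the client holds the prior 3/5 and pays 3/5·219 + 2/5·179 = 203. Off-path (no bond) belief 4/5 gives 4/5·219 + 1/5·179 = 211.
Competent: bond gives 203 − 12 = 191; no bond gives 211 − 0 = 211. Deviates. ✗
Incompetent: bond gives 203 − 35 = 168; no bond gives 211 − 0 = 211. Deviates. ✗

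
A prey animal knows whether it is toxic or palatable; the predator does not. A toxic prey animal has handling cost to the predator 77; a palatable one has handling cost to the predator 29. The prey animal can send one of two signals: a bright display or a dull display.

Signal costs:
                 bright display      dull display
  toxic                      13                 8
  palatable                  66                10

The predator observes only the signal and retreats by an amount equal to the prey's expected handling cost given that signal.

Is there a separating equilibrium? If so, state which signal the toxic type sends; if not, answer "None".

bright display

Try toxic → bright display, palatable → dull display:
  Under separation the predator infers type exactly: bright display → toxic (pays 77), dull display → palatable (pays 29).
  Toxic: bright display gives 77 − 13 = 64; dull display gives 29 − 8 = 21. No deviation. ✓
  Palatable: dull display gives 29 − 10 = 19; bright display gives 77 − 66 = 11. No deviation. ✓
Both hold — the toxic type sends bright display.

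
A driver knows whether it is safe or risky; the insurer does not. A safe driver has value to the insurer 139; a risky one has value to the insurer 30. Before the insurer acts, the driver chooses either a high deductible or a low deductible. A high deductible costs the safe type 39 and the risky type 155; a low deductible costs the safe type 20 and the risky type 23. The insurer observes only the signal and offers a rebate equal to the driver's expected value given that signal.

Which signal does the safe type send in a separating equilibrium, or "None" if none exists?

high deductible

Try safe → high deductible, risky → low deductible:
  If types separate, high deductible earns payment 139 and low deductible earns 30.
  Safe: high deductible gives 139 − 39 = 100; low deductible gives 30 − 20 = 10. No deviation. ✓
  Risky: low deductible gives 30 − 23 = 7; high deductible gives 139 − 155 = -16. No deviation. ✓
Both hold — the safe type sends high deductible.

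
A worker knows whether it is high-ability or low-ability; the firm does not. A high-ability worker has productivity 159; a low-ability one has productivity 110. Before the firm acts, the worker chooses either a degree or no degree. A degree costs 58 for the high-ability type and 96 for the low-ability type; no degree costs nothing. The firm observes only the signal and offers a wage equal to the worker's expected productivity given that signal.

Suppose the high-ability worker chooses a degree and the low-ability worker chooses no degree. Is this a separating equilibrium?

If types separate, degree earns payment 159 and no degree earns 110.
High-ability: degree gives 159 − 58 = 101; no degree gives 110 − 0 = 110. Would deviate. ✗
Low-ability: no degree gives 110 − 0 = 110; degree gives 159 − 96 = 63. No deviation. ✓

No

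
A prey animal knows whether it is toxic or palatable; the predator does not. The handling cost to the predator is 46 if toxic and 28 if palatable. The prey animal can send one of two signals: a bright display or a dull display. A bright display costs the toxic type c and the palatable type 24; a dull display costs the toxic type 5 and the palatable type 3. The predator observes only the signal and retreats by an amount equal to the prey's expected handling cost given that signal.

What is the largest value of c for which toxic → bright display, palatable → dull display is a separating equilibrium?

Under separation: bright display → toxic (pays 46); dull display → palatable (pays 28).
Palatable: 28 − 3 = 25 ≥ 46 − 24 = 22. Holds regardless of c. ✓
Toxic: 46 − c ≥ 28 − 5, so c ≤ 46 − 23 = 23.

23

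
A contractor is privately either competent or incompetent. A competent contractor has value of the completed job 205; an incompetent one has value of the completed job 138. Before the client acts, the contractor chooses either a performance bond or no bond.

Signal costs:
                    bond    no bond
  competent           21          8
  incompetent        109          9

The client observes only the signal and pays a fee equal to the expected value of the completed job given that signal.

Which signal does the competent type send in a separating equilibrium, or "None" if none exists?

bond

Try competent → bond, incompetent → no bond:
  If types separate, bond earns payment 205 and no bond earns 138.
  Competent: bond gives 205 − 21 = 184; no bond gives 138 − 8 = 130. No deviation. ✓
  Incompetent: no bond gives 138 − 9 = 129; bond gives 205 − 109 = 96. No deviation. ✓
Both hold — the competent type sends bond.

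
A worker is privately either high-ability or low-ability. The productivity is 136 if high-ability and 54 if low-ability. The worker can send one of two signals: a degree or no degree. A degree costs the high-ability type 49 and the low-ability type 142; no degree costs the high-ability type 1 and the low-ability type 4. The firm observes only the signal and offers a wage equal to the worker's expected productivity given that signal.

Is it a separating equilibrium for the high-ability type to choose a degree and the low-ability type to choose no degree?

Yes

If types separate, degree earns payment 136 and no degree earns 54.
High-ability: degree gives 136 − 49 = 87; no degree gives 54 − 1 = 53. No deviation. ✓
Low-ability: no degree gives 54 − 4 = 50; degree gives 136 − 142 = -6. No deviation. ✓
Neither type gains from mimicking the other.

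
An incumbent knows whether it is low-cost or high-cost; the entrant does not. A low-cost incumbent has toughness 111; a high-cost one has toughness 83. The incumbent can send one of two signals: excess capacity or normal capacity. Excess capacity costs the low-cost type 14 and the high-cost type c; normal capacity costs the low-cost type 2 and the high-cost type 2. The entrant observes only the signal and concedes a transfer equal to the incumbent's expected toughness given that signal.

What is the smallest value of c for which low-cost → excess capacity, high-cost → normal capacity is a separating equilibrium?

Under separation: excess capacity → low-cost (pays 111); normal capacity → high-cost (pays 83).
Low-cost: 111 − 14 = 97 ≥ 83 − 2 = 81. Holds regardless of c. ✓
High-cost: 83 − 2 ≥ 111 − c, so c ≥ 111 − 81 = 30.

30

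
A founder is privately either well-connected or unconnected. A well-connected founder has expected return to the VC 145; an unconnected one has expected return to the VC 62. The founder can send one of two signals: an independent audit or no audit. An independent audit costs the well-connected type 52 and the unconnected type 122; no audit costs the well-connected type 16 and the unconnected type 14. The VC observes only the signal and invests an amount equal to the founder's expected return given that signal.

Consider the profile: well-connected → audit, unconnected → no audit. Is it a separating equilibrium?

Under separation the VC infers type exactly: audit → well-connected (pays 145), no audit → unconnected (pays 62).
Well-connected: audit gives 145 − 52 = 93; no audit gives 62 − 16 = 46. No deviation. ✓
Unconnected: no audit gives 62 − 14 = 48; audit gives 145 − 122 = 23. No deviation. ✓
Neither type gains from mimicking the other.

Yes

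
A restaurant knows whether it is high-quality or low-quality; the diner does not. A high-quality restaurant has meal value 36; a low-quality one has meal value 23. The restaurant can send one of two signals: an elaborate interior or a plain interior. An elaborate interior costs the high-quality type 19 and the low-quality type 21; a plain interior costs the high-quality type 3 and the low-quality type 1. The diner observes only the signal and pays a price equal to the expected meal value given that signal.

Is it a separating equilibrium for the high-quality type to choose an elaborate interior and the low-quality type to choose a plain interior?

No

If types separate, elaborate interior earns payment 36 and plain interior earns 23.
High-quality: elaborate interior gives 36 − 19 = 17; plain interior gives 23 − 3 = 20. Would deviate. ✗
Low-quality: plain interior gives 23 − 1 = 22; elaborate interior gives 36 − 21 = 15. No deviation. ✓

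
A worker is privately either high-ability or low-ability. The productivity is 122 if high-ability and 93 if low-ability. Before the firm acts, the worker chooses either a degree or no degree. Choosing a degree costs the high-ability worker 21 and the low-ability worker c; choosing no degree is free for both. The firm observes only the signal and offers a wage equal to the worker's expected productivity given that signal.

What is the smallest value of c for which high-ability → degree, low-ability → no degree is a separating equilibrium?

29

Under separation: degree → high-ability (pays 122); no degree → low-ability (pays 93).
High-ability: 122 − 21 = 101 ≥ 93 − 0 = 93. Holds regardless of c. ✓
Low-ability: 93 − 0 ≥ 122 − c, so c ≥ 122 − 93 = 29.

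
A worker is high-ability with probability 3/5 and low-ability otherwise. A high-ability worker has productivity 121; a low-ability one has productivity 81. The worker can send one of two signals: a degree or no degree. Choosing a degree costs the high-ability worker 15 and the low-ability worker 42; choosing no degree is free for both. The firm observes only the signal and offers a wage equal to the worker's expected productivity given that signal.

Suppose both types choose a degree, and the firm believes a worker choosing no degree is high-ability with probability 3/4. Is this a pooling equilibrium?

No

On the equilibrium path (degree) the firm holds the prior 3/5 and pays 3/5·121 + 2/5·81 = 105. Off-path (no degree) belief 3/4 gives 3/4·121 + 1/4·81 = 111.
High-ability: degree gives 105 − 15 = 90; no degree gives 111 − 0 = 111. Deviates. ✗
Low-ability: degree gives 105 − 42 = 63; no degree gives 111 − 0 = 111. Deviates. ✗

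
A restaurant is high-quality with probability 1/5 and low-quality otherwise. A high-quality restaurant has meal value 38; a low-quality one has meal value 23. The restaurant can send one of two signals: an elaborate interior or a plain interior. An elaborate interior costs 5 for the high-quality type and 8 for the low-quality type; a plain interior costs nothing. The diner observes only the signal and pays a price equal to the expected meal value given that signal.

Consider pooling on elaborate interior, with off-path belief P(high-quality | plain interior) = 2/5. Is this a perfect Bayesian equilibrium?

At the pooled signal (elaborate interior) the diner holds the prior 1/5 and pays 1/5·38 + 4/5·23 = 26. Off-path (plain interior) belief 2/5 gives 2/5·38 + 3/5·23 = 29.
High-quality: elaborate interior gives 26 − 5 = 21; plain interior gives 29 − 0 = 29. Deviates. ✗
Low-quality: elaborate interior gives 26 − 8 = 18; plain interior gives 29 − 0 = 29. Deviates. ✗

No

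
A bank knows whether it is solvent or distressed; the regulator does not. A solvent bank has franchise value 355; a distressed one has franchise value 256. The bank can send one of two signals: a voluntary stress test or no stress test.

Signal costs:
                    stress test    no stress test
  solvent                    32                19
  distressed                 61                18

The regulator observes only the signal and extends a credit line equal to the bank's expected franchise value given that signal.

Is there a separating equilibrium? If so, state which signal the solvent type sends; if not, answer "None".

Try solvent → stress test, distressed → no stress test:
  Under separation the regulator infers type exactly: stress test → solvent (pays 355), no stress test → distressed (pays 256).
  Solvent: stress test gives 355 − 32 = 323; no stress test gives 256 − 19 = 237. No deviation. ✓
  Distressed: no stress test gives 256 − 18 = 238; stress test gives 355 − 61 = 294. Would deviate. ✗
Try solvent → no stress test, distressed → stress test:
  Under separation the regulator infers type exactly: no stress test → solvent (pays 355), stress test → distressed (pays 256).
  Solvent: no stress test gives 355 − 19 = 336; stress test gives 256 − 32 = 224. No deviation. ✓
  Distressed: stress test gives 256 − 61 = 195; no stress test gives 355 − 18 = 337. Would deviate. ✗
Neither assignment is incentive-compatible.

None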